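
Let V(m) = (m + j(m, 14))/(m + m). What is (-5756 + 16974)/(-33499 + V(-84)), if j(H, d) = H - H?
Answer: -22436/66997 ≈ -0.33488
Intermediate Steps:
j(H, d) = 0
V(m) = 1/2 (V(m) = (m + 0)/(m + m) = m/((2*m)) = m*(1/(2*m)) = 1/2)
(-5756 + 16974)/(-33499 + V(-84)) = (-5756 + 16974)/(-33499 + 1/2) = 11218/(-66997/2) = 11218*(-2/66997) = -22436/66997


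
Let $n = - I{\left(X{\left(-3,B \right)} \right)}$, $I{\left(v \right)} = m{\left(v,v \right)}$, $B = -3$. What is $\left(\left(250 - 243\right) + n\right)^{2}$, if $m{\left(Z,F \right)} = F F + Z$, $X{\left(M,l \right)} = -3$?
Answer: $1$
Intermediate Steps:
$m{\left(Z,F \right)} = Z + F^{2}$ ($m{\left(Z,F \right)} = F^{2} + Z = Z + F^{2}$)
$I{\left(v \right)} = v + v^{2}$
$n = -6$ ($n = - \left(-3\right) \left(1 - 3\right) = - \left(-3\right) \left(-2\right) = \left(-1\right) 6 = -6$)
$\left(\left(250 - 243\right) + n\right)^{2} = \left(\left(250 - 243\right) - 6\right)^{2} = \left(7 - 6\right)^{2} = 1^{2} = 1$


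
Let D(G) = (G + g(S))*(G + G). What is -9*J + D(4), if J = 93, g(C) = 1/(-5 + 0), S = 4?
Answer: -4033/5 ≈ -806.60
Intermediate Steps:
g(C) = -⅕ (g(C) = 1/(-5) = -⅕)
D(G) = 2*G*(-⅕ + G) (D(G) = (G - ⅕)*(G + G) = (-⅕ + G)*(2*G) = 2*G*(-⅕ + G))
-9*J + D(4) = -9*93 + (⅖)*4*(-1 + 5*4) = -837 + (⅖)*4*(-1 + 20) = -837 + (⅖)*4*19 = -837 + 152/5 = -4033/5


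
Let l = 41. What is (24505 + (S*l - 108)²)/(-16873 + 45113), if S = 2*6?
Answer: 171961/28240 ≈ 6.0893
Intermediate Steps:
S = 12
(24505 + (S*l - 108)²)/(-16873 + 45113) = (24505 + (12*41 - 108)²)/(-16873 + 45113) = (24505 + (492 - 108)²)/28240 = (24505 + 384²)*(1/28240) = (24505 + 147456)*(1/28240) = 171961*(1/28240) = 171961/28240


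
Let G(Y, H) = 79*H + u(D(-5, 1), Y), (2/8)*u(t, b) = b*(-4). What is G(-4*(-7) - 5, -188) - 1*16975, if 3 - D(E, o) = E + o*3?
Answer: -32195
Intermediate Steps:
D(E, o) = 3 - E - 3*o (D(E, o) = 3 - (E + o*3) = 3 - (E + 3*o) = 3 + (-E - 3*o) = 3 - E - 3*o)
u(t, b) = -16*b (u(t, b) = 4*(b*(-4)) = 4*(-4*b) = -16*b)
G(Y, H) = -16*Y + 79*H (G(Y, H) = 79*H - 16*Y = -16*Y + 79*H)
G(-4*(-7) - 5, -188) - 1*16975 = (-16*(-4*(-7) - 5) + 79*(-188)) - 1*16975 = (-16*(28 - 5) - 14852) - 16975 = (-16*23 - 14852) - 16975 = (-368 - 14852) - 16975 = -15220 - 16975 = -32195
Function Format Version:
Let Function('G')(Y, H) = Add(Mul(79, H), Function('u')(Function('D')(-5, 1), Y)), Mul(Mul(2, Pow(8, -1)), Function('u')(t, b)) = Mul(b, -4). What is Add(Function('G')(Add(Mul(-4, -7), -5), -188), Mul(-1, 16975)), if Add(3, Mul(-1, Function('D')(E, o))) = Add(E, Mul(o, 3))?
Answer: -32195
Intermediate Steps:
Function('D')(E, o) = Add(3, Mul(-1, E), Mul(-3, o)) (Function('D')(E, o) = Add(3, Mul(-1, Add(E, Mul(o, 3)))) = Add(3, Mul(-1, Add(E, Mul(3, o)))) = Add(3, Add(Mul(-1, E), Mul(-3, o))) = Add(3, Mul(-1, E), Mul(-3, o)))
Function('u')(t, b) = Mul(-16, b) (Function('u')(t, b) = Mul(4, Mul(b, -4)) = Mul(4, Mul(-4, b)) = Mul(-16, b))
Function('G')(Y, H) = Add(Mul(-16, Y), Mul(79, H)) (Function('G')(Y, H) = Add(Mul(79, H), Mul(-16, Y)) = Add(Mul(-16, Y), Mul(79, H)))
Add(Function('G')(Add(Mul(-4, -7), -5), -188), Mul(-1, 16975)) = Add(Add(Mul(-16, Add(Mul(-4, -7), -5)), Mul(79, -188)), Mul(-1, 16975)) = Add(Add(Mul(-16, Add(28, -5)), -14852), -16975) = Add(Add(Mul(-16, 23), -14852), -16975) = Add(Add(-368, -14852), -16975) = Add(-15220, -16975) = -32195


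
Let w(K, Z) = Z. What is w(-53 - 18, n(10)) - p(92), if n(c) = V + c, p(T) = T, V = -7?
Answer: -89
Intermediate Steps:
n(c) = -7 + c
w(-53 - 18, n(10)) - p(92) = (-7 + 10) - 1*92 = 3 - 92 = -89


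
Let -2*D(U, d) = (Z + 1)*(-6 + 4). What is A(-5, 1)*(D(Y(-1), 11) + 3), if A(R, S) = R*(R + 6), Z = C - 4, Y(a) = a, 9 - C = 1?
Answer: -40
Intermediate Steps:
C = 8 (C = 9 - 1*1 = 9 - 1 = 8)
Z = 4 (Z = 8 - 4 = 4)
A(R, S) = R*(6 + R)
D(U, d) = 5 (D(U, d) = -(4 + 1)*(-6 + 4)/2 = -5*(-2)/2 = -1/2*(-10) = 5)
A(-5, 1)*(D(Y(-1), 11) + 3) = (-5*(6 - 5))*(5 + 3) = -5*1*8 = -5*8 = -40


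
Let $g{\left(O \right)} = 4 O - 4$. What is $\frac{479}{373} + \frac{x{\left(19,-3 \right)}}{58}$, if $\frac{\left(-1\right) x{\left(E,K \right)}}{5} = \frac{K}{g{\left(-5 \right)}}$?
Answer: $\frac{220391}{173072} \approx 1.2734$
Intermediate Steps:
$g{\left(O \right)} = -4 + 4 O$
$x{\left(E,K \right)} = \frac{5 K}{24}$ ($x{\left(E,K \right)} = - 5 \frac{K}{-4 + 4 \left(-5\right)} = - 5 \frac{K}{-4 - 20} = - 5 \frac{K}{-24} = - 5 K \left(- \frac{1}{24}\right) = - 5 \left(- \frac{K}{24}\right) = \frac{5 K}{24}$)
$\frac{479}{373} + \frac{x{\left(19,-3 \right)}}{58} = \frac{479}{373} + \frac{\frac{5}{24} \left(-3\right)}{58} = 479 \cdot \frac{1}{373} - \frac{5}{464} = \frac{479}{373} - \frac{5}{464} = \frac{220391}{173072}$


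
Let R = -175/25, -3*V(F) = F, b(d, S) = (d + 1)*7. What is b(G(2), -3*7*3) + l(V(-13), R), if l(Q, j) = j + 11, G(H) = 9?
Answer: 74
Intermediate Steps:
b(d, S) = 7 + 7*d (b(d, S) = (1 + d)*7 = 7 + 7*d)
V(F) = -F/3
R = -7 (R = -175*1/25 = -7)
l(Q, j) = 11 + j
b(G(2), -3*7*3) + l(V(-13), R) = (7 + 7*9) + (11 - 7) = (7 + 63) + 4 = 70 + 4 = 74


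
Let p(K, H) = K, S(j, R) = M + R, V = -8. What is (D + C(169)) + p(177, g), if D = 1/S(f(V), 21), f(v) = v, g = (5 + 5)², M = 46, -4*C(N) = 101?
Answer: 40673/268 ≈ 151.76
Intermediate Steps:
C(N) = -101/4 (C(N) = -¼*101 = -101/4)
g = 100 (g = 10² = 100)
S(j, R) = 46 + R
D = 1/67 (D = 1/(46 + 21) = 1/67 ≈ 0.014925)
(D + C(169)) + p(177, g) = (1/67 - 101/4) + 177 = -6763/268 + 177 = 40673/268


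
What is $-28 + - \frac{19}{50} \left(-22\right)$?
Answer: $- \frac{491}{25} \approx -19.64$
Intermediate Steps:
$-28 + - \frac{19}{50} \left(-22\right) = -28 + \left(-19\right) \frac{1}{50} \left(-22\right) = -28 - - \frac{209}{25} = -28 + \frac{209}{25} = - \frac{491}{25}$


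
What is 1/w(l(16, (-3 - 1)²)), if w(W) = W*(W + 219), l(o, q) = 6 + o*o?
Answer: 1/126022 ≈ 7.9351e-6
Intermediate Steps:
l(o, q) = 6 + o²
w(W) = W*(219 + W)
1/w(l(16, (-3 - 1)²)) = 1/((6 + 16²)*(219 + (6 + 16²))) = 1/((6 + 256)*(219 + (6 + 256))) = 1/(262*(219 + 262)) = 1/(262*481) = 1/126022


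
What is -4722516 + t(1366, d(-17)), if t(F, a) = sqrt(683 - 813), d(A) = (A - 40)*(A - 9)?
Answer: -4722516 + I*sqrt(130) ≈ -4.7225e+6 + 11.402*I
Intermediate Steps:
d(A) = (-40 + A)*(-9 + A)
t(F, a) = I*sqrt(130) (t(F, a) = sqrt(-130) = I*sqrt(130))
-4722516 + t(1366, d(-17)) = -4722516 + I*sqrt(130)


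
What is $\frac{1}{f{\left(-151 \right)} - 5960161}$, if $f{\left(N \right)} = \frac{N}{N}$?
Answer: $- \frac{1}{5960160} \approx -1.6778 \cdot 10^{-7}$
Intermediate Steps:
$f{\left(N \right)} = 1$
$\frac{1}{f{\left(-151 \right)} - 5960161} = \frac{1}{1 - 5960161} = \frac{1}{-5960160} = - \frac{1}{5960160}$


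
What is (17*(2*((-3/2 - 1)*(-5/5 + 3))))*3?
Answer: -510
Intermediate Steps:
(17*(2*((-3/2 - 1)*(-5/5 + 3))))*3 = (17*(2*((-3*1/2 - 1)*(-5*1/5 + 3))))*3 = (17*(2*((-3/2 - 1)*(-1 + 3))))*3 = (17*(2*(-5/2*2)))*3 = (17*(2*(-5)))*3 = (17*(-10))*3 = -170*3 = -510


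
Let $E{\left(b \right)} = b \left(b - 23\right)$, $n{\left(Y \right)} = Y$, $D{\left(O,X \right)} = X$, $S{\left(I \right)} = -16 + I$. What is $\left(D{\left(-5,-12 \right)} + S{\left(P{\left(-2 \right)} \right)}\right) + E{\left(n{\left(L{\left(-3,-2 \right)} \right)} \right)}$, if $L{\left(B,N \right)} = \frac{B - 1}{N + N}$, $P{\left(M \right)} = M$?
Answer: $-52$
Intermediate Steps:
$L{\left(B,N \right)} = \frac{-1 + B}{2 N}$
$E{\left(b \right)} = b \left(-23 + b\right)$
$\left(D{\left(-5,-12 \right)} + S{\left(P{\left(-2 \right)} \right)}\right) + E{\left(n{\left(L{\left(-3,-2 \right)} \right)} \right)} = \left(-12 - 18\right) + \frac{-1 - 3}{2 \left(-2\right)} \left(-23 + \frac{-1 - 3}{2 \left(-2\right)}\right) = \left(-12 - 18\right) + \frac{1}{2} \left(- \frac{1}{2}\right) \left(-4\right) \left(-23 + \frac{1}{2} \left(- \frac{1}{2}\right) \left(-4\right)\right) = -30 + 1 \left(-23 + 1\right) = -30 + 1 \left(-22\right) = -30 - 22 = -52$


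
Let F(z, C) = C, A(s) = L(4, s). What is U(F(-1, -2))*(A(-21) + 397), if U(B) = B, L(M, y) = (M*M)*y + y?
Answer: -80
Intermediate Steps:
L(M, y) = y + y*M**2 (L(M, y) = M**2*y + y = y*M**2 + y = y + y*M**2)
A(s) = 17*s (A(s) = s*(1 + 4**2) = s*(1 + 16) = s*17 = 17*s)
U(F(-1, -2))*(A(-21) + 397) = -2*(17*(-21) + 397) = -2*(-357 + 397) = -2*40 = -80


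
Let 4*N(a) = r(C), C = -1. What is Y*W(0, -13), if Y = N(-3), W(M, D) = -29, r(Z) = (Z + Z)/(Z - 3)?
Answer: -29/8 ≈ -3.6250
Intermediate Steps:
r(Z) = 2*Z/(-3 + Z) (r(Z) = (2*Z)/(-3 + Z) = 2*Z/(-3 + Z))
N(a) = ⅛ (N(a) = (2*(-1)/(-3 - 1))/4 = (2*(-1)/(-4))/4 = (2*(-1)*(-¼))/4 = (¼)*(½) = ⅛)
Y = ⅛ ≈ 0.12500
Y*W(0, -13) = (⅛)*(-29) = -29/8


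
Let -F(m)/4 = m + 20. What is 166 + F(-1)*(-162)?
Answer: 12478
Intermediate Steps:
F(m) = -80 - 4*m (F(m) = -4*(m + 20) = -4*(20 + m) = -80 - 4*m)
166 + F(-1)*(-162) = 166 + (-80 - 4*(-1))*(-162) = 166 + (-80 + 4)*(-162) = 166 - 76*(-162) = 166 + 12312 = 12478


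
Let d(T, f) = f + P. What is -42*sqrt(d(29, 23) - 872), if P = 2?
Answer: -462*I*sqrt(7) ≈ -1222.3*I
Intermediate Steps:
d(T, f) = 2 + f (d(T, f) = f + 2 = 2 + f)
-42*sqrt(d(29, 23) - 872) = -42*sqrt((2 + 23) - 872) = -42*sqrt(25 - 872) = -462*I*sqrt(7)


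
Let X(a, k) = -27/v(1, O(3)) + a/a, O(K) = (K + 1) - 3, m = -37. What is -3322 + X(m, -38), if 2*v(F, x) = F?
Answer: -3375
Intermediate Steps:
O(K) = -2 + K (O(K) = (1 + K) - 3 = -2 + K)
v(F, x) = F/2
X(a, k) = -53 (X(a, k) = -27/((½)*1) + a/a = -27/½ + 1 = -27*2 + 1 = -54 + 1 = -53)
-3322 + X(m, -38) = -3322 - 53 = -3375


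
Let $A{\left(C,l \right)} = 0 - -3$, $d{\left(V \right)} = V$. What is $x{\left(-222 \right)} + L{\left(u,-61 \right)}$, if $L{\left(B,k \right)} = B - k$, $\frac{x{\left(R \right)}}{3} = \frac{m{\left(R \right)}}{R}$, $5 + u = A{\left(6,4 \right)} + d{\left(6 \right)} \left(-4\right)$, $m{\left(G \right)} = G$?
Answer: $38$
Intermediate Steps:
$A{\left(C,l \right)} = 3$ ($A{\left(C,l \right)} = 0 + 3 = 3$)
$u = -26$ ($u = -5 + \left(3 + 6 \left(-4\right)\right) = -5 + \left(3 - 24\right) = -5 - 21 = -26$)
$x{\left(R \right)} = 3$ ($x{\left(R \right)} = 3 \frac{R}{R} = 3 \cdot 1 = 3$)
$x{\left(-222 \right)} + L{\left(u,-61 \right)} = 3 - -35 = 3 + \left(-26 + 61\right) = 3 + 35 = 38$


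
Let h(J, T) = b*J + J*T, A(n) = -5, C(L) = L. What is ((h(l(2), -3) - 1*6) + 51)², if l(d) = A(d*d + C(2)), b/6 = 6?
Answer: 14400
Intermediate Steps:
b = 36 (b = 6*6 = 36)
l(d) = -5
h(J, T) = 36*J + J*T
((h(l(2), -3) - 1*6) + 51)² = ((-5*(36 - 3) - 1*6) + 51)² = ((-5*33 - 6) + 51)² = ((-165 - 6) + 51)² = (-171 + 51)² = (-120)² = 14400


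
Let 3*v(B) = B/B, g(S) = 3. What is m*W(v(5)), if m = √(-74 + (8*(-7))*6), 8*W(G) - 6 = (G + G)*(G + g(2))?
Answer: 37*I*√410/36 ≈ 20.811*I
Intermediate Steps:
v(B) = ⅓ (v(B) = (B/B)/3 = (⅓)*1 = ⅓)
W(G) = ¾ + G*(3 + G)/4 (W(G) = ¾ + ((G + G)*(G + 3))/8 = ¾ + ((2*G)*(3 + G))/8 = ¾ + (2*G*(3 + G))/8 = ¾ + G*(3 + G)/4)
m = I*√410 (m = √(-74 - 56*6) = √(-74 - 336) = √(-410) = I*√410 ≈ 20.248*I)
m*W(v(5)) = (I*√410)*(¾ + (⅓)²/4 + (¾)*(⅓)) = (I*√410)*(¾ + (¼)*(⅑) + ¼) = (I*√410)*(¾ + 1/36 + ¼) = (I*√410)*(37/36) = 37*I*√410/36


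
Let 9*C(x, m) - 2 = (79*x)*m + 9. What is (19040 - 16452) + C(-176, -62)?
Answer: 295117/3 ≈ 98372.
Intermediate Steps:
C(x, m) = 11/9 + 79*m*x/9 (C(x, m) = 2/9 + ((79*x)*m + 9)/9 = 2/9 + (79*m*x + 9)/9 = 2/9 + (9 + 79*m*x)/9 = 2/9 + (1 + 79*m*x/9) = 11/9 + 79*m*x/9)
(19040 - 16452) + C(-176, -62) = (19040 - 16452) + (11/9 + (79/9)*(-62)*(-176)) = 2588 + (11/9 + 862048/9) = 2588 + 287353/3 = 295117/3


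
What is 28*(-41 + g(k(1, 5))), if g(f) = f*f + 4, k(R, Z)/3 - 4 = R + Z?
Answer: 24164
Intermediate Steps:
k(R, Z) = 12 + 3*R + 3*Z (k(R, Z) = 12 + 3*(R + Z) = 12 + (3*R + 3*Z) = 12 + 3*R + 3*Z)
g(f) = 4 + f**2 (g(f) = f**2 + 4 = 4 + f**2)
28*(-41 + g(k(1, 5))) = 28*(-41 + (4 + (12 + 3*1 + 3*5)**2)) = 28*(-41 + (4 + (12 + 3 + 15)**2)) = 28*(-41 + (4 + 30**2)) = 28*(-41 + (4 + 900)) = 28*(-41 + 904) = 28*863 = 24164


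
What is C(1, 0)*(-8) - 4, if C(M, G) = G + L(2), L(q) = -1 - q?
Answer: 20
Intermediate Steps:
C(M, G) = -3 + G (C(M, G) = G + (-1 - 1*2) = G + (-1 - 2) = G - 3 = -3 + G)
C(1, 0)*(-8) - 4 = (-3 + 0)*(-8) - 4 = -3*(-8) - 4 = 24 - 4 = 20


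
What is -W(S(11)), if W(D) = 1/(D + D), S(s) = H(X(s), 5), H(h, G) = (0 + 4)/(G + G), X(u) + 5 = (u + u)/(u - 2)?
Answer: -5/4 ≈ -1.2500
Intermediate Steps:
X(u) = -5 + 2*u/(-2 + u) (X(u) = -5 + (u + u)/(u - 2) = -5 + (2*u)/(-2 + u) = -5 + 2*u/(-2 + u))
H(h, G) = 2/G (H(h, G) = 4/((2*G)) = 4*(1/(2*G)) = 2/G)
S(s) = 2/5
W(D) = 1/(2*D)
-W(S(11)) = -1/(2*2/5) = -5/(2*2) = -1*5/4 = -5/4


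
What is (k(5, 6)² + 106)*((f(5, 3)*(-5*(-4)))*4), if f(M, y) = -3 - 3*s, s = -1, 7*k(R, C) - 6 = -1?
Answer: 0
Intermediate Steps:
k(R, C) = 5/7 (k(R, C) = 6/7 + (⅐)*(-1) = 6/7 - ⅐ = 5/7)
f(M, y) = 0 (f(M, y) = -3 - 3*(-1) = -3 + 3 = 0)
(k(5, 6)² + 106)*((f(5, 3)*(-5*(-4)))*4) = ((5/7)² + 106)*((0*(-5*(-4)))*4) = (25/49 + 106)*((0*20)*4) = 5219*(0*4)/49 = (5219/49)*0 = 0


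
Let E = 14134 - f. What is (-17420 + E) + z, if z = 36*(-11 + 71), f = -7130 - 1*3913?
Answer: 9917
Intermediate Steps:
f = -11043 (f = -7130 - 3913 = -11043)
z = 2160 (z = 36*60 = 2160)
E = 25177 (E = 14134 - 1*(-11043) = 14134 + 11043 = 25177)
(-17420 + E) + z = (-17420 + 25177) + 2160 = 7757 + 2160 = 9917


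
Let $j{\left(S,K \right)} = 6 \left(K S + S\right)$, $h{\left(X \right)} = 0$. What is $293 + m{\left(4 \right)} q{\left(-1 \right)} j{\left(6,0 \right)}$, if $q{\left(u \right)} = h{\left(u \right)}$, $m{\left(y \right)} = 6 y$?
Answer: $293$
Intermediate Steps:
$j{\left(S,K \right)} = 6 S + 6 K S$ ($j{\left(S,K \right)} = 6 \left(S + K S\right) = 6 S + 6 K S$)
$q{\left(u \right)} = 0$
$293 + m{\left(4 \right)} q{\left(-1 \right)} j{\left(6,0 \right)} = 293 + 6 \cdot 4 \cdot 0 \cdot 6 \cdot 6 \left(1 + 0\right) = 293 + 24 \cdot 0 \cdot 6 \cdot 6 \cdot 1 = 293 + 0 \cdot 36 = 293 + 0 = 293$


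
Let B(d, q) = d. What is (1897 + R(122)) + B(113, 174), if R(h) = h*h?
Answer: 16894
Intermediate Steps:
R(h) = h²
(1897 + R(122)) + B(113, 174) = (1897 + 122²) + 113 = (1897 + 14884) + 113 = 16781 + 113 = 16894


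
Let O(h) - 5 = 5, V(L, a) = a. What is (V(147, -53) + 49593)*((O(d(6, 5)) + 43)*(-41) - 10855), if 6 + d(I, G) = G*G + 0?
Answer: -645407120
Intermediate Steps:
d(I, G) = -6 + G**2 (d(I, G) = -6 + (G*G + 0) = -6 + (G**2 + 0) = -6 + G**2)
O(h) = 10 (O(h) = 5 + 5 = 10)
(V(147, -53) + 49593)*((O(d(6, 5)) + 43)*(-41) - 10855) = (-53 + 49593)*((10 + 43)*(-41) - 10855) = 49540*(53*(-41) - 10855) = 49540*(-2173 - 10855) = 49540*(-13028) = -645407120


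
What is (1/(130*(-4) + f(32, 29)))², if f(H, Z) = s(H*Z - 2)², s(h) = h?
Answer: 1/734373585936 ≈ 1.3617e-12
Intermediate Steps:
f(H, Z) = (-2 + H*Z)² (f(H, Z) = (H*Z - 2)² = (-2 + H*Z)²)
(1/(130*(-4) + f(32, 29)))² = (1/(130*(-4) + (-2 + 32*29)²))² = (1/(-520 + (-2 + 928)²))² = (1/(-520 + 926²))² = (1/(-520 + 857476))² = (1/856956)² = 1/734373585936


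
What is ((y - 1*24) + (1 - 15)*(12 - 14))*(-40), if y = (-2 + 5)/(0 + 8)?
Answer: -175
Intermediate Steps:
y = 3/8 ≈ 0.37500
((y - 1*24) + (1 - 15)*(12 - 14))*(-40) = ((3/8 - 1*24) + (1 - 15)*(12 - 14))*(-40) = ((3/8 - 24) - 14*(-2))*(-40) = (-189/8 + 28)*(-40) = (35/8)*(-40) = -175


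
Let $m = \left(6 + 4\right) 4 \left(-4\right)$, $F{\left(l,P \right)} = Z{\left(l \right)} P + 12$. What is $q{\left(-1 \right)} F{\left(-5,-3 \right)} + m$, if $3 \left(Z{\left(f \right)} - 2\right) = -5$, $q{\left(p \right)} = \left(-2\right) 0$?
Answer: $-160$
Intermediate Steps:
$q{\left(p \right)} = 0$
$Z{\left(f \right)} = \frac{1}{3}$ ($Z{\left(f \right)} = 2 + \frac{1}{3} \left(-5\right) = 2 - \frac{5}{3} = \frac{1}{3}$)
$F{\left(l,P \right)} = 12 + \frac{P}{3}$ ($F{\left(l,P \right)} = \frac{P}{3} + 12 = 12 + \frac{P}{3}$)
$m = -160$ ($m = 10 \cdot 4 \left(-4\right) = 40 \left(-4\right) = -160$)
$q{\left(-1 \right)} F{\left(-5,-3 \right)} + m = 0 \left(12 + \frac{1}{3} \left(-3\right)\right) - 160 = 0 \left(12 - 1\right) - 160 = 0 \cdot 11 - 160 = 0 - 160 = -160$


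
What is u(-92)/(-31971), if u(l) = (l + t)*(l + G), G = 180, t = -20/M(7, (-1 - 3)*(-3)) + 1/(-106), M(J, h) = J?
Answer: 3097204/11861241 ≈ 0.26112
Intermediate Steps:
t = -2127/742 (t = -20/7 + 1/(-106) = -20*⅐ + 1*(-1/106) = -20/7 - 1/106 = -2127/742 ≈ -2.8666)
u(l) = (180 + l)*(-2127/742 + l) (u(l) = (l - 2127/742)*(l + 180) = (-2127/742 + l)*(180 + l) = (180 + l)*(-2127/742 + l))
u(-92)/(-31971) = (-191430/371 + (-92)² + (131433/742)*(-92))/(-31971) = (-191430/371 + 8464 - 6045918/371)*(-1/31971) = -3097204/371*(-1/31971) = 3097204/11861241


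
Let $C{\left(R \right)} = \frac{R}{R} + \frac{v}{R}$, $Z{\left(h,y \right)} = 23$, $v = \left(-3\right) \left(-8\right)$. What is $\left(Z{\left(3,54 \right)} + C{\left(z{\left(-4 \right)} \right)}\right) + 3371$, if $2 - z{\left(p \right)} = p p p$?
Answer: $\frac{37349}{11} \approx 3395.4$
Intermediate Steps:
$z{\left(p \right)} = 2 - p^{3}$ ($z{\left(p \right)} = 2 - p p p = 2 - p^{2} p = 2 - p^{3}$)
$v = 24$
$C{\left(R \right)} = 1 + \frac{24}{R}$ ($C{\left(R \right)} = \frac{R}{R} + \frac{24}{R} = 1 + \frac{24}{R}$)
$\left(Z{\left(3,54 \right)} + C{\left(z{\left(-4 \right)} \right)}\right) + 3371 = \left(23 + \frac{24 + \left(2 - \left(-4\right)^{3}\right)}{2 - \left(-4\right)^{3}}\right) + 3371 = \left(23 + \frac{24 + \left(2 - -64\right)}{2 - -64}\right) + 3371 = \left(23 + \frac{24 + \left(2 + 64\right)}{2 + 64}\right) + 3371 = \left(23 + \frac{24 + 66}{66}\right) + 3371 = \left(23 + \frac{1}{66} \cdot 90\right) + 3371 = \left(23 + \frac{15}{11}\right) + 3371 = \frac{268}{11} + 3371 = \frac{37349}{11}$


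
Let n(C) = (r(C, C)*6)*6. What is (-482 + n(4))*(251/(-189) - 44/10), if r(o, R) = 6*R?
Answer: -2067766/945 ≈ -2188.1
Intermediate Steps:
n(C) = 216*C (n(C) = ((6*C)*6)*6 = (36*C)*6 = 216*C)
(-482 + n(4))*(251/(-189) - 44/10) = (-482 + 216*4)*(251/(-189) - 44/10) = (-482 + 864)*(251*(-1/189) - 44*⅒) = 382*(-251/189 - 22/5) = 382*(-5413/945) = -2067766/945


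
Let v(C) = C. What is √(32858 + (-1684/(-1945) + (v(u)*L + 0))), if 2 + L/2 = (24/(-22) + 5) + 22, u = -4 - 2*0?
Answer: √14953460879830/21395 ≈ 180.74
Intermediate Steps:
u = -4 (u = -4 + 0 = -4)
L = 526/11 (L = -4 + 2*((24/(-22) + 5) + 22) = -4 + 2*((24*(-1/22) + 5) + 22) = -4 + 2*((-12/11 + 5) + 22) = -4 + 2*(43/11 + 22) = -4 + 2*(285/11) = -4 + 570/11 = 526/11 ≈ 47.818)
√(32858 + (-1684/(-1945) + (v(u)*L + 0))) = √(32858 + (-1684/(-1945) + (-4*526/11 + 0))) = √(32858 + (-1684*(-1/1945) + (-2104/11 + 0))) = √(32858 + (1684/1945 - 2104/11)) = √(32858 - 4073756/21395) = √(698923154/21395) = √14953460879830/21395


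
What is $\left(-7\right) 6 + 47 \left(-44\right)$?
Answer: $-2110$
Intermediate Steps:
$\left(-7\right) 6 + 47 \left(-44\right) = -42 - 2068 = -2110$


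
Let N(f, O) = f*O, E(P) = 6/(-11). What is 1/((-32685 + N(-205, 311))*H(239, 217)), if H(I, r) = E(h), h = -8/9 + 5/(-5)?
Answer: 11/578640 ≈ 1.9010e-5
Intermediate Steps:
h = -17/9 (h = -8*⅑ + 5*(-⅕) = -8/9 - 1 = -17/9 ≈ -1.8889)
E(P) = -6/11 (E(P) = 6*(-1/11) = -6/11)
H(I, r) = -6/11
N(f, O) = O*f
1/((-32685 + N(-205, 311))*H(239, 217)) = 1/((-32685 + 311*(-205))*(-6/11)) = -11/6/(-32685 - 63755) = -11/6/(-96440) = -1/96440*(-11/6) = 11/578640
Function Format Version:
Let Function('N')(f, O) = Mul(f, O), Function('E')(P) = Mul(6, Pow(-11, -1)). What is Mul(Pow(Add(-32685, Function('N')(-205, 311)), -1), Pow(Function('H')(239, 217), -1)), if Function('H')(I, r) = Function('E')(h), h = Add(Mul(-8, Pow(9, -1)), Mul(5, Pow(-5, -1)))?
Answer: Rational(11, 578640) ≈ 1.9010e-5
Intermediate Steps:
h = Rational(-17, 9) (h = Add(Mul(-8, Rational(1, 9)), Mul(5, Rational(-1, 5))) = Add(Rational(-8, 9), -1) = Rational(-17, 9) ≈ -1.8889)
Function('E')(P) = Rational(-6, 11) (Function('E')(P) = Mul(6, Rational(-1, 11)) = Rational(-6, 11))
Function('H')(I, r) = Rational(-6, 11)
Function('N')(f, O) = Mul(O, f)
Mul(Pow(Add(-32685, Function('N')(-205, 311)), -1), Pow(Function('H')(239, 217), -1)) = Mul(Pow(Add(-32685, Mul(311, -205)), -1), Pow(Rational(-6, 11), -1)) = Mul(Pow(Add(-32685, -63755), -1), Rational(-11, 6)) = Mul(Pow(-96440, -1), Rational(-11, 6)) = Mul(Rational(-1, 96440), Rational(-11, 6)) = Rational(11, 578640)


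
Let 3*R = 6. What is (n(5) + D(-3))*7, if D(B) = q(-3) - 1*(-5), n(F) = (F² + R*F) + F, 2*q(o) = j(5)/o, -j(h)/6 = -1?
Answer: 308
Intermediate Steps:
R = 2 (R = (⅓)*6 = 2)
j(h) = 6 (j(h) = -6*(-1) = 6)
q(o) = 3/o (q(o) = (6/o)/2 = 3/o)
n(F) = F² + 3*F (n(F) = (F² + 2*F) + F = F² + 3*F)
D(B) = 4 (D(B) = 3/(-3) - 1*(-5) = 3*(-⅓) + 5 = -1 + 5 = 4)
(n(5) + D(-3))*7 = (5*(3 + 5) + 4)*7 = (5*8 + 4)*7 = (40 + 4)*7 = 44*7 = 308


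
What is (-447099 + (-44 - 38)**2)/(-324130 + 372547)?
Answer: -440375/48417 ≈ -9.0955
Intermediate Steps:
(-447099 + (-44 - 38)**2)/(-324130 + 372547) = (-447099 + (-82)**2)/48417 = (-447099 + 6724)*(1/48417) = -440375*1/48417 = -440375/48417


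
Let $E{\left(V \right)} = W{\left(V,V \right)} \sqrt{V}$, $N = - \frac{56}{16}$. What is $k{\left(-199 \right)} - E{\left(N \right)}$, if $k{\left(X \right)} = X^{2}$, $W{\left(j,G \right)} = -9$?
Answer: $39601 + \frac{9 i \sqrt{14}}{2} \approx 39601.0 + 16.837 i$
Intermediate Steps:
$N = - \frac{7}{2}$ ($N = \left(-56\right) \frac{1}{16} = - \frac{7}{2} \approx -3.5$)
$E{\left(V \right)} = - 9 \sqrt{V}$
$k{\left(-199 \right)} - E{\left(N \right)} = \left(-199\right)^{2} - - 9 \sqrt{- \frac{7}{2}} = 39601 - - 9 \frac{i \sqrt{14}}{2} = 39601 - - \frac{9 i \sqrt{14}}{2} = 39601 + \frac{9 i \sqrt{14}}{2}$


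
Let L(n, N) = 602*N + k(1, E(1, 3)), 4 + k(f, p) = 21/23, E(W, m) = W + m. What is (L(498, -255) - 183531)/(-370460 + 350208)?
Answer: 3876007/232898 ≈ 16.643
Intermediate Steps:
k(f, p) = -71/23 (k(f, p) = -4 + 21/23 = -71/23)
L(n, N) = -71/23 + 602*N (L(n, N) = 602*N - 71/23 = -71/23 + 602*N)
(L(498, -255) - 183531)/(-370460 + 350208) = ((-71/23 + 602*(-255)) - 183531)/(-370460 + 350208) = ((-71/23 - 153510) - 183531)/(-20252) = (-3530801/23 - 183531)*(-1/20252) = -7752014/23*(-1/20252) = 3876007/232898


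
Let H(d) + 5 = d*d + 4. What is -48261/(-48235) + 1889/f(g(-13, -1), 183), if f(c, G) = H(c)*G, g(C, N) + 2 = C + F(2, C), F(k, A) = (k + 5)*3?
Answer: 80045524/61789035 ≈ 1.2955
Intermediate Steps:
F(k, A) = 15 + 3*k (F(k, A) = (5 + k)*3 = 15 + 3*k)
H(d) = -1 + d² (H(d) = -5 + (d*d + 4) = -5 + (d² + 4) = -5 + (4 + d²) = -1 + d²)
g(C, N) = 19 + C (g(C, N) = -2 + (C + (15 + 3*2)) = -2 + (C + (15 + 6)) = -2 + (C + 21) = -2 + (21 + C) = 19 + C)
f(c, G) = G*(-1 + c²) (f(c, G) = (-1 + c²)*G = G*(-1 + c²))
-48261/(-48235) + 1889/f(g(-13, -1), 183) = -48261/(-48235) + 1889/((183*(-1 + (19 - 13)²))) = -48261*(-1/48235) + 1889/((183*(-1 + 6²))) = 48261/48235 + 1889/((183*(-1 + 36))) = 48261/48235 + 1889/((183*35)) = 48261/48235 + 1889/6405 = 80045524/61789035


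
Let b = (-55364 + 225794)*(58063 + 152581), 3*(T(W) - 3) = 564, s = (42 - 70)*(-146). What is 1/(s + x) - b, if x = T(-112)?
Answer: -153616343560679/4279 ≈ -3.5900e+10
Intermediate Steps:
s = 4088 (s = -28*(-146) = 4088)
T(W) = 191 (T(W) = 3 + (1/3)*564 = 3 + 188 = 191)
x = 191
b = 35900056920 (b = 170430*210644 = 35900056920)
1/(s + x) - b = 1/(4088 + 191) - 1*35900056920 = 1/4279 - 35900056920 = -153616343560679/4279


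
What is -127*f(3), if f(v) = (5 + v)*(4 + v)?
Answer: -7112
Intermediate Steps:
f(v) = (4 + v)*(5 + v)
-127*f(3) = -127*(20 + 3**2 + 9*3) = -127*(20 + 9 + 27) = -127*56 = -7112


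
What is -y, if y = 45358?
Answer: -45358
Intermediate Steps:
-y = -1*45358 = -45358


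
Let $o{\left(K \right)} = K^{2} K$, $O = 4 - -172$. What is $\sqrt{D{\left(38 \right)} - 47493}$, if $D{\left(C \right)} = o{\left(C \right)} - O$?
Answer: $49 \sqrt{3} \approx 84.87$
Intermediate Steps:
$O = 176$ ($O = 4 + 172 = 176$)
$o{\left(K \right)} = K^{3}$
$D{\left(C \right)} = -176 + C^{3}$ ($D{\left(C \right)} = C^{3} - 176 = -176 + C^{3}$)
$\sqrt{D{\left(38 \right)} - 47493} = \sqrt{\left(-176 + 38^{3}\right) - 47493} = \sqrt{\left(-176 + 54872\right) - 47493} = \sqrt{54696 - 47493} = \sqrt{7203} = 49 \sqrt{3}$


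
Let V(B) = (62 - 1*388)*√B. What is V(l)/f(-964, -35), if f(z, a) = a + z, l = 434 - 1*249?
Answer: 326*√185/999 ≈ 4.4385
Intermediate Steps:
l = 185 (l = 434 - 249 = 185)
V(B) = -326*√B (V(B) = (62 - 388)*√B = -326*√B)
V(l)/f(-964, -35) = (-326*√185)/(-35 - 964) = -326*√185/(-999) = -326*√185*(-1/999) = 326*√185/999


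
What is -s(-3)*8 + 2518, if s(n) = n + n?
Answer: 2566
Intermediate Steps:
s(n) = 2*n
-s(-3)*8 + 2518 = -2*(-3)*8 + 2518 = -1*(-6)*8 + 2518 = 6*8 + 2518 = 48 + 2518 = 2566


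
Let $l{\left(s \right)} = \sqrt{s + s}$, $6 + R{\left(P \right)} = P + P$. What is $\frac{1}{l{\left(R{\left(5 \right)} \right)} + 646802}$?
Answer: $\frac{323401}{209176413598} - \frac{\sqrt{2}}{209176413598} \approx 1.5461 \cdot 10^{-6}$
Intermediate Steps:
$R{\left(P \right)} = -6 + 2 P$ ($R{\left(P \right)} = -6 + \left(P + P\right) = -6 + 2 P$)
$l{\left(s \right)} = \sqrt{2} \sqrt{s}$ ($l{\left(s \right)} = \sqrt{2 s} = \sqrt{2} \sqrt{s}$)
$\frac{1}{l{\left(R{\left(5 \right)} \right)} + 646802} = \frac{1}{\sqrt{2} \sqrt{-6 + 2 \cdot 5} + 646802} = \frac{1}{\sqrt{2} \sqrt{-6 + 10} + 646802} = \frac{1}{\sqrt{2} \sqrt{4} + 646802} = \frac{1}{\sqrt{2} \cdot 2 + 646802} = \frac{1}{2 \sqrt{2} + 646802} = \frac{1}{646802 + 2 \sqrt{2}}$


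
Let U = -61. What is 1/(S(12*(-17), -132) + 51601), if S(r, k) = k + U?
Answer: 1/51408 ≈ 1.9452e-5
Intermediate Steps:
S(r, k) = -61 + k (S(r, k) = k - 61 = -61 + k)
1/(S(12*(-17), -132) + 51601) = 1/((-61 - 132) + 51601) = 1/(-193 + 51601) = 1/51408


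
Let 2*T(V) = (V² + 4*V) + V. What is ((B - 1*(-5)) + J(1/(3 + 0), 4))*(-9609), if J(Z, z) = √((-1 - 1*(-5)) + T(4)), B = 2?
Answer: -67263 - 9609*√22 ≈ -1.1233e+5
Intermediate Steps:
T(V) = V²/2 + 5*V/2 (T(V) = ((V² + 4*V) + V)/2 = (V² + 5*V)/2 = V²/2 + 5*V/2)
J(Z, z) = √22 (J(Z, z) = √((-1 - 1*(-5)) + (½)*4*(5 + 4)) = √((-1 + 5) + (½)*4*9) = √(4 + 18) = √22)
((B - 1*(-5)) + J(1/(3 + 0), 4))*(-9609) = ((2 - 1*(-5)) + √22)*(-9609) = ((2 + 5) + √22)*(-9609) = (7 + √22)*(-9609) = -67263 - 9609*√22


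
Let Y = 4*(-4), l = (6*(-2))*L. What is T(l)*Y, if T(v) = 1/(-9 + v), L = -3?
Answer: -16/27 ≈ -0.59259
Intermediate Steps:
l = 36 (l = (6*(-2))*(-3) = -12*(-3) = 36)
Y = -16
T(l)*Y = -16/(-9 + 36) = -16/27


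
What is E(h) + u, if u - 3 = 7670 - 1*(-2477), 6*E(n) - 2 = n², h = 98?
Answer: 11751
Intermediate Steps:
E(n) = ⅓ + n²/6
u = 10150 (u = 3 + (7670 - 1*(-2477)) = 3 + (7670 + 2477) = 3 + 10147 = 10150)
E(h) + u = (⅓ + (⅙)*98²) + 10150 = (⅓ + (⅙)*9604) + 10150 = (⅓ + 4802/3) + 10150 = 1601 + 10150 = 11751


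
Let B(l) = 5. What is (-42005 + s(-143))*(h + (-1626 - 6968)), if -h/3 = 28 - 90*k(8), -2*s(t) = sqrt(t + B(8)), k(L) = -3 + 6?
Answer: 330495340 + 3934*I*sqrt(138) ≈ 3.305e+8 + 46214.0*I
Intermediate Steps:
k(L) = 3
s(t) = -sqrt(5 + t)/2 (s(t) = -sqrt(t + 5)/2 = -sqrt(5 + t)/2)
h = 726 (h = -3*(28 - 90*3) = -3*(28 - 270) = -3*(-242) = 726)
(-42005 + s(-143))*(h + (-1626 - 6968)) = (-42005 - sqrt(5 - 143)/2)*(726 + (-1626 - 6968)) = (-42005 - I*sqrt(138)/2)*(726 - 8594) = (-42005 - I*sqrt(138)/2)*(-7868) = 330495340 + 3934*I*sqrt(138)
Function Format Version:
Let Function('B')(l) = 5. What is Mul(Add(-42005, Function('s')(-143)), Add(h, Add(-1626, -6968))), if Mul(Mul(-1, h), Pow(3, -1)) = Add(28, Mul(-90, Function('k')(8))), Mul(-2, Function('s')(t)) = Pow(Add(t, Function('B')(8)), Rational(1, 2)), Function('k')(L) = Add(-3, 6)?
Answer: Add(330495340, Mul(3934, I, Pow(138, Rational(1, 2)))) ≈ Add(3.3050e+8, Mul(46214., I))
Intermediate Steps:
Function('k')(L) = 3
Function('s')(t) = Mul(Rational(-1, 2), Pow(Add(5, t), Rational(1, 2))) (Function('s')(t) = Mul(Rational(-1, 2), Pow(Add(t, 5), Rational(1, 2))) = Mul(Rational(-1, 2), Pow(Add(5, t), Rational(1, 2))))
h = 726 (h = Mul(-3, Add(28, Mul(-90, 3))) = Mul(-3, Add(28, -270)) = Mul(-3, -242) = 726)
Mul(Add(-42005, Function('s')(-143)), Add(h, Add(-1626, -6968))) = Mul(Add(-42005, Mul(Rational(-1, 2), Pow(Add(5, -143), Rational(1, 2)))), Add(726, Add(-1626, -6968))) = Mul(Add(-42005, Mul(Rational(-1, 2), Pow(-138, Rational(1, 2)))), Add(726, -8594)) = Mul(Add(-42005, Mul(Rational(-1, 2), Mul(I, Pow(138, Rational(1, 2))))), -7868) = Mul(Add(-42005, Mul(Rational(-1, 2), I, Pow(138, Rational(1, 2)))), -7868) = Add(330495340, Mul(3934, I, Pow(138, Rational(1, 2))))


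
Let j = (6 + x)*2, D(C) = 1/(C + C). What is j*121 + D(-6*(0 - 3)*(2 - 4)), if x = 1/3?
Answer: 110351/72 ≈ 1532.7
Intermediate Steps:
x = ⅓ ≈ 0.33333
D(C) = 1/(2*C)
j = 38/3 (j = (6 + ⅓)*2 = (19/3)*2 = 38/3 ≈ 12.667)
j*121 + D(-6*(0 - 3)*(2 - 4)) = (38/3)*121 + 1/(2*((-6*(0 - 3)*(2 - 4)))) = 4598/3 + 1/(2*((-(-18)*(-2)))) = 4598/3 + 1/(2*((-6*6))) = 4598/3 + (½)/(-36) = 4598/3 + (½)*(-1/36) = 4598/3 - 1/72 = 110351/72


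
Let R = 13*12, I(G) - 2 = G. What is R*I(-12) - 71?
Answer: -1631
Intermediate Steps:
I(G) = 2 + G
R = 156
R*I(-12) - 71 = 156*(2 - 12) - 71 = 156*(-10) - 71 = -1560 - 71 = -1631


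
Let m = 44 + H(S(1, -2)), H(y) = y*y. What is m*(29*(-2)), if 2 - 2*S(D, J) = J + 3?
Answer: -5133/2 ≈ -2566.5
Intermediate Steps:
S(D, J) = -½ - J/2 (S(D, J) = 1 - (J + 3)/2 = 1 - (3 + J)/2 = 1 + (-3/2 - J/2) = -½ - J/2)
H(y) = y²
m = 177/4 (m = 44 + (-½ - ½*(-2))² = 44 + (-½ + 1)² = 44 + (½)² = 44 + ¼ = 177/4 ≈ 44.250)
m*(29*(-2)) = 177*(29*(-2))/4 = (177/4)*(-58) = -5133/2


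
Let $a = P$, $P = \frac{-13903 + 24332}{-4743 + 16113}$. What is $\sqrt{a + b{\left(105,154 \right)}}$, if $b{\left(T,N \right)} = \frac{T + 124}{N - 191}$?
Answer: $\frac{i \sqrt{933030261330}}{420690} \approx 2.2961 i$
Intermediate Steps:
$P = \frac{10429}{11370} \approx 0.91724$
$a = \frac{10429}{11370} \approx 0.91724$
$b{\left(T,N \right)} = \frac{124 + T}{-191 + N}$
$\sqrt{a + b{\left(105,154 \right)}} = \sqrt{\frac{10429}{11370} + \frac{124 + 105}{-191 + 154}} = \sqrt{\frac{10429}{11370} + \frac{1}{-37} \cdot 229} = \sqrt{\frac{10429}{11370} - \frac{229}{37}} = \sqrt{- \frac{2217857}{420690}} = \frac{i \sqrt{933030261330}}{420690}$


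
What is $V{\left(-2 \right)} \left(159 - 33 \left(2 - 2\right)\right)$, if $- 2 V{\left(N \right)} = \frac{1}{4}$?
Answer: $- \frac{159}{8} \approx -19.875$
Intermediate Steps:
$V{\left(N \right)} = - \frac{1}{8}$ ($V{\left(N \right)} = - \frac{1}{2 \cdot 4} = \left(- \frac{1}{2}\right) \frac{1}{4} = - \frac{1}{8}$)
$V{\left(-2 \right)} \left(159 - 33 \left(2 - 2\right)\right) = - \frac{159 - 33 \left(2 - 2\right)}{8} = - \frac{159 - 0}{8} = - \frac{159 + 0}{8} = \left(- \frac{1}{8}\right) 159 = - \frac{159}{8}$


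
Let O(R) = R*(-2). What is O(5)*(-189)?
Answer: 1890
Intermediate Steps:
O(R) = -2*R
O(5)*(-189) = -2*5*(-189) = -10*(-189) = 1890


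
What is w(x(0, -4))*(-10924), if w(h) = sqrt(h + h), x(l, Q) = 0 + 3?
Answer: -10924*sqrt(6) ≈ -26758.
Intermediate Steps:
x(l, Q) = 3
w(h) = sqrt(2)*sqrt(h) (w(h) = sqrt(2*h) = sqrt(2)*sqrt(h))
w(x(0, -4))*(-10924) = (sqrt(2)*sqrt(3))*(-10924) = sqrt(6)*(-10924) = -10924*sqrt(6)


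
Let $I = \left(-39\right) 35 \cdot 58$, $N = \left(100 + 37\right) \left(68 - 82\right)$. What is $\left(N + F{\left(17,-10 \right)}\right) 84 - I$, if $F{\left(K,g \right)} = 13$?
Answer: $-80850$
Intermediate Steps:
$N = -1918$ ($N = 137 \left(-14\right) = -1918$)
$I = -79170$ ($I = \left(-1365\right) 58 = -79170$)
$\left(N + F{\left(17,-10 \right)}\right) 84 - I = \left(-1918 + 13\right) 84 - -79170 = \left(-1905\right) 84 + 79170 = -160020 + 79170 = -80850$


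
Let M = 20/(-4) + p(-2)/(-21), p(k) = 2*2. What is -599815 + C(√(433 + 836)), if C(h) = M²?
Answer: -264506534/441 ≈ -5.9979e+5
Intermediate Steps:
p(k) = 4
M = -109/21 (M = 20/(-4) + 4/(-21) = 20*(-¼) + 4*(-1/21) = -5 - 4/21 = -109/21 ≈ -5.1905)
C(h) = 11881/441 (C(h) = (-109/21)² = 11881/441)
-599815 + C(√(433 + 836)) = -599815 + 11881/441 = -264506534/441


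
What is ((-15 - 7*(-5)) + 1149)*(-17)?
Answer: -19873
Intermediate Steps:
((-15 - 7*(-5)) + 1149)*(-17) = ((-15 + 35) + 1149)*(-17) = (20 + 1149)*(-17) = 1169*(-17) = -19873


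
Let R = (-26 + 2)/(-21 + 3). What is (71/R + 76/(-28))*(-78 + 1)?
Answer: -15565/4 ≈ -3891.3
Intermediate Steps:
R = 4/3 (R = -24/(-18) = -24*(-1/18) = 4/3 ≈ 1.3333)
(71/R + 76/(-28))*(-78 + 1) = (71/(4/3) + 76/(-28))*(-78 + 1) = (71*(¾) + 76*(-1/28))*(-77) = (213/4 - 19/7)*(-77) = (1415/28)*(-77) = -15565/4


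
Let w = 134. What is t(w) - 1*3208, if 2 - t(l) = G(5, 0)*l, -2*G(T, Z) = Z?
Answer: -3206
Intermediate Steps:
G(T, Z) = -Z/2
t(l) = 2 (t(l) = 2 - (-½*0)*l = 2 - 0*l = 2 - 1*0 = 2 + 0 = 2)
t(w) - 1*3208 = 2 - 1*3208 = 2 - 3208 = -3206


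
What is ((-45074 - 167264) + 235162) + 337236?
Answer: 360060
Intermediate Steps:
((-45074 - 167264) + 235162) + 337236 = (-212338 + 235162) + 337236 = 22824 + 337236 = 360060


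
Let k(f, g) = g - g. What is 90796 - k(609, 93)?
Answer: 90796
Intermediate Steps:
k(f, g) = 0
90796 - k(609, 93) = 90796 - 1*0 = 90796 + 0 = 90796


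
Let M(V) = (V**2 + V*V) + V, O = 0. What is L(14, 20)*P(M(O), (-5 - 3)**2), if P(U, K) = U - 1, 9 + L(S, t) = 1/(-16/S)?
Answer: 79/8 ≈ 9.8750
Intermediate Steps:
L(S, t) = -9 - S/16 (L(S, t) = -9 + 1/(-16/S) = -9 - S/16)
M(V) = V + 2*V**2 (M(V) = (V**2 + V**2) + V = 2*V**2 + V = V + 2*V**2)
P(U, K) = -1 + U
L(14, 20)*P(M(O), (-5 - 3)**2) = (-9 - 1/16*14)*(-1 + 0*(1 + 2*0)) = (-9 - 7/8)*(-1 + 0*(1 + 0)) = -79*(-1 + 0*1)/8 = -79*(-1 + 0)/8 = -79/8*(-1) = 79/8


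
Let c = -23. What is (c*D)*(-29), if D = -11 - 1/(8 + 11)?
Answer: -140070/19 ≈ -7372.1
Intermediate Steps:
D = -210/19 (D = -11 - 1/19 = -210/19 ≈ -11.053)
(c*D)*(-29) = -23*(-210/19)*(-29) = (4830/19)*(-29) = -140070/19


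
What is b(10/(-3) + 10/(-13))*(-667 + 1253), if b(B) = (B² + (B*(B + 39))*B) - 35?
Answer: 19785607310/59319 ≈ 3.3355e+5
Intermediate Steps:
b(B) = -35 + B² + B²*(39 + B) (b(B) = (B² + (B*(39 + B))*B) - 35 = (B² + B²*(39 + B)) - 35 = -35 + B² + B²*(39 + B))
b(10/(-3) + 10/(-13))*(-667 + 1253) = (-35 + (10/(-3) + 10/(-13))³ + 40*(10/(-3) + 10/(-13))²)*(-667 + 1253) = (-35 + (10*(-⅓) + 10*(-1/13))³ + 40*(10*(-⅓) + 10*(-1/13))²)*586 = (-35 + (-10/3 - 10/13)³ + 40*(-10/3 - 10/13)²)*586 = (-35 + (-160/39)³ + 40*(-160/39)²)*586 = (-35 - 4096000/59319 + 40*(25600/1521))*586 = (-35 - 4096000/59319 + 1024000/1521)*586 = (33763835/59319)*586 = 19785607310/59319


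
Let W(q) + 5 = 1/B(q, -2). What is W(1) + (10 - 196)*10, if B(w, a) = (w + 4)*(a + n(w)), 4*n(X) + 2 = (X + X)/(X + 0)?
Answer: -18651/10 ≈ -1865.1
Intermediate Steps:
n(X) = 0 (n(X) = -½ + ((X + X)/(X + 0))/4 = -½ + ((2*X)/X)/4 = -½ + (¼)*2 = -½ + ½ = 0)
B(w, a) = a*(4 + w) (B(w, a) = (w + 4)*(a + 0) = (4 + w)*a = a*(4 + w))
W(q) = -5 + 1/(-8 - 2*q) (W(q) = -5 + 1/(-2*(4 + q)) = -5 + 1/(-8 - 2*q))
W(1) + (10 - 196)*10 = (-41 - 10*1)/(2*(4 + 1)) + (10 - 196)*10 = (½)*(-41 - 10)/5 - 186*10 = (½)*(⅕)*(-51) - 1860 = -51/10 - 1860 = -18651/10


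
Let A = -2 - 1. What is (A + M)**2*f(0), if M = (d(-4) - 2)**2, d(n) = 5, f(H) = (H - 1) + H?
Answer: -36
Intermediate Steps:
f(H) = -1 + 2*H (f(H) = (-1 + H) + H = -1 + 2*H)
M = 9 (M = (5 - 2)**2 = 3**2 = 9)
A = -3
(A + M)**2*f(0) = (-3 + 9)**2*(-1 + 2*0) = 6**2*(-1 + 0) = 36*(-1) = -36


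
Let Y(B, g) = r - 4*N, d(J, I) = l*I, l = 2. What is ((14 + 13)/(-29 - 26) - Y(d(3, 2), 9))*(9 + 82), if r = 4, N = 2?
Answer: 17563/55 ≈ 319.33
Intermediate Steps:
d(J, I) = 2*I
Y(B, g) = -4 (Y(B, g) = 4 - 4*2 = 4 - 8 = -4)
((14 + 13)/(-29 - 26) - Y(d(3, 2), 9))*(9 + 82) = ((14 + 13)/(-29 - 26) - 1*(-4))*(9 + 82) = (27/(-55) + 4)*91 = (27*(-1/55) + 4)*91 = (-27/55 + 4)*91 = (193/55)*91 = 17563/55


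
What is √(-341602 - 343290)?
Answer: 2*I*√171223 ≈ 827.58*I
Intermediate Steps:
√(-341602 - 343290) = √(-684892) = 2*I*√171223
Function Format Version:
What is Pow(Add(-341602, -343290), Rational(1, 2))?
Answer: Mul(2, I, Pow(171223, Rational(1, 2))) ≈ Mul(827.58, I)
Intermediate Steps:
Pow(Add(-341602, -343290), Rational(1, 2)) = Pow(-684892, Rational(1, 2)) = Mul(2, I, Pow(171223, Rational(1, 2)))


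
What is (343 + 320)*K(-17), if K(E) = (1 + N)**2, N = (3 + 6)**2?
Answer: 4458012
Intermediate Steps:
N = 81 (N = 9**2 = 81)
K(E) = 6724 (K(E) = (1 + 81)**2 = 82**2 = 6724)
(343 + 320)*K(-17) = (343 + 320)*6724 = 663*6724 = 4458012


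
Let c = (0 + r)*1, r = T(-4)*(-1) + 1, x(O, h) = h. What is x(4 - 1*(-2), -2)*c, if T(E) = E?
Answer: -10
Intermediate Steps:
r = 5 (r = -4*(-1) + 1 = 4 + 1 = 5)
c = 5 (c = (0 + 5)*1 = 5*1 = 5)
x(4 - 1*(-2), -2)*c = -2*5 = -10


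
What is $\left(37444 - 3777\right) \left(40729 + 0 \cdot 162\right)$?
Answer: $1371223243$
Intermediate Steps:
$\left(37444 - 3777\right) \left(40729 + 0 \cdot 162\right) = 33667 \left(40729 + 0\right) = 33667 \cdot 40729 = 1371223243$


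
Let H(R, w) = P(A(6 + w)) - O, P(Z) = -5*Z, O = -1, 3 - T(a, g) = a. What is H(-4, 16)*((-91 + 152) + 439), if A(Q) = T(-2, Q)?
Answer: -12000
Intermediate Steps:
T(a, g) = 3 - a
A(Q) = 5 (A(Q) = 3 - 1*(-2) = 3 + 2 = 5)
H(R, w) = -24 (H(R, w) = -5*5 - 1*(-1) = -25 + 1 = -24)
H(-4, 16)*((-91 + 152) + 439) = -24*((-91 + 152) + 439) = -24*(61 + 439) = -24*500 = -12000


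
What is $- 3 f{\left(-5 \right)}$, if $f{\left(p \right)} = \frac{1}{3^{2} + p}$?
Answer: $- \frac{3}{4} \approx -0.75$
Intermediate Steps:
$f{\left(p \right)} = \frac{1}{9 + p}$
$- 3 f{\left(-5 \right)} = - \frac{3}{9 - 5} = - \frac{3}{4}$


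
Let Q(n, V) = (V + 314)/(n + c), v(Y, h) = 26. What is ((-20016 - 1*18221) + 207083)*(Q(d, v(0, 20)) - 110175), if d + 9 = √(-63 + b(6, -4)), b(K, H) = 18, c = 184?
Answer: -18602608050 + 57407640/(175 + 3*I*√5) ≈ -1.8602e+10 - 12556.0*I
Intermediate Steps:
d = -9 + 3*I*√5 (d = -9 + √(-63 + 18) = -9 + √(-45) = -9 + 3*I*√5 ≈ -9.0 + 6.7082*I)
Q(n, V) = (314 + V)/(184 + n) (Q(n, V) = (V + 314)/(n + 184) = (314 + V)/(184 + n))
((-20016 - 1*18221) + 207083)*(Q(d, v(0, 20)) - 110175) = ((-20016 - 1*18221) + 207083)*((314 + 26)/(184 + (-9 + 3*I*√5)) - 110175) = ((-20016 - 18221) + 207083)*(340/(175 + 3*I*√5) - 110175) = (-38237 + 207083)*(340/(175 + 3*I*√5) - 110175) = 168846*(-110175 + 340/(175 + 3*I*√5)) = -18602608050 + 57407640/(175 + 3*I*√5)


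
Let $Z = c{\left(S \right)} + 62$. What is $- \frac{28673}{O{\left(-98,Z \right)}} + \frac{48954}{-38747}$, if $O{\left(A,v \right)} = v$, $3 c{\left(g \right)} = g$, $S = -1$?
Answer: $- \frac{3342034683}{7168195} \approx -466.23$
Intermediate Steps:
$c{\left(g \right)} = \frac{g}{3}$
$Z = \frac{185}{3}$ ($Z = \frac{1}{3} \left(-1\right) + 62 = - \frac{1}{3} + 62 = \frac{185}{3} \approx 61.667$)
$- \frac{28673}{O{\left(-98,Z \right)}} + \frac{48954}{-38747} = - \frac{28673}{\frac{185}{3}} + \frac{48954}{-38747} = \left(-28673\right) \frac{3}{185} + 48954 \left(- \frac{1}{38747}\right) = - \frac{86019}{185} - \frac{48954}{38747} = - \frac{3342034683}{7168195}$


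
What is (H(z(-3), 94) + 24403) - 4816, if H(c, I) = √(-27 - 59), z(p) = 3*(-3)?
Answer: 19587 + I*√86 ≈ 19587.0 + 9.2736*I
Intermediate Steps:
z(p) = -9
H(c, I) = I*√86 (H(c, I) = √(-86) = I*√86)
(H(z(-3), 94) + 24403) - 4816 = (I*√86 + 24403) - 4816 = (24403 + I*√86) - 4816 = 19587 + I*√86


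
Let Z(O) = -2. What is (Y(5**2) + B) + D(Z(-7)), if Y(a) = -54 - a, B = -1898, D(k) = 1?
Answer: -1976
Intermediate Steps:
(Y(5**2) + B) + D(Z(-7)) = ((-54 - 1*5**2) - 1898) + 1 = ((-54 - 1*25) - 1898) + 1 = ((-54 - 25) - 1898) + 1 = (-79 - 1898) + 1 = -1977 + 1 = -1976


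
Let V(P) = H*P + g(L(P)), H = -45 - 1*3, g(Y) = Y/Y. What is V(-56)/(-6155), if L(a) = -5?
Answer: -2689/6155 ≈ -0.43688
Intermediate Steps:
g(Y) = 1
H = -48 (H = -45 - 3 = -48)
V(P) = 1 - 48*P (V(P) = -48*P + 1 = 1 - 48*P)
V(-56)/(-6155) = (1 - 48*(-56))/(-6155) = (1 + 2688)*(-1/6155) = 2689*(-1/6155) = -2689/6155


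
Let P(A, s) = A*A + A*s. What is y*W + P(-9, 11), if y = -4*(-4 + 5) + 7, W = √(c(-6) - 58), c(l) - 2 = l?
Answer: -18 + 3*I*√62 ≈ -18.0 + 23.622*I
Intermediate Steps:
c(l) = 2 + l
P(A, s) = A² + A*s
W = I*√62 (W = √((2 - 6) - 58) = √(-4 - 58) = √(-62) = I*√62 ≈ 7.874*I)
y = 3 (y = -4*1 + 7 = -4 + 7 = 3)
y*W + P(-9, 11) = 3*(I*√62) - 9*(-9 + 11) = 3*I*√62 - 9*2 = 3*I*√62 - 18 = -18 + 3*I*√62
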